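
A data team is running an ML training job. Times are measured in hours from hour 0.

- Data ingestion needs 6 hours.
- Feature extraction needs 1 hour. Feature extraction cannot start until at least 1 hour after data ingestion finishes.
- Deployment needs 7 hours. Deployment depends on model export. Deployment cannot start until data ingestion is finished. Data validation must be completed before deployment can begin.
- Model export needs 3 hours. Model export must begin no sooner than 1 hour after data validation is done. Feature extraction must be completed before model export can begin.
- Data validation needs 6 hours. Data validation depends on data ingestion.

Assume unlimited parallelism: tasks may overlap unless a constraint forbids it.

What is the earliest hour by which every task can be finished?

23

Nothing blocks data ingestion, so it runs from hour 0 to hour 6.
After data ingestion (finishes hour 6, plus 1-hour gap → hour 7), feature extraction can start at hour 7 and finishes at hour 8.
Data validation cannot begin until data ingestion (finishes hour 6). It runs from hour 6 to 6 + 6 = hour 12.
Model export has to wait for data validation (finishes hour 12, plus 1-hour gap → hour 13); feature extraction (finishes hour 8). The latest of these is hour 13, so model export runs hour 13 to 13 + 3 = hour 16.
Deployment cannot start until model export (finishes hour 16); data ingestion (finishes hour 6); data validation (finishes hour 12). The controlling bound is hour 16, so deployment finishes at 16 + 7 = hour 23.
All tasks are finished once the last one completes. Finish times: Data ingestion at 6, Data validation at 12, Feature extraction at 8, Model export at 16, Deployment at 23. The latest is hour 23.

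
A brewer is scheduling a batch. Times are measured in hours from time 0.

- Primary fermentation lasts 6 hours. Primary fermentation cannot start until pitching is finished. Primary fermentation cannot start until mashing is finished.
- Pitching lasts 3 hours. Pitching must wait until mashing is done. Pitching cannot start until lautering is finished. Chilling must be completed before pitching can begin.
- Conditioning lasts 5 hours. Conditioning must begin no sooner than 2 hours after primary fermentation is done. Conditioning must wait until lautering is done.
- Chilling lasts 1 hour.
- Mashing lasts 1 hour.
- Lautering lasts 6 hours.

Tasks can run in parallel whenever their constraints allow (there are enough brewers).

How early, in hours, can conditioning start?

17

Chilling can start immediately at hour 0; it finishes at hour 1.
Lautering has no prerequisites, so it starts at hour 0 and finishes at hour 6.
Nothing blocks mashing, so it runs from hour 0 to hour 1.
For pitching: mashing (finishes hour 1); lautering (finishes hour 6); chilling (finishes hour 1). Taking the maximum gives a start of hour 6, and it finishes at 6 + 3 = hour 9.
For primary fermentation: pitching (finishes hour 9); mashing (finishes hour 1). Taking the maximum gives a start of hour 9, and it finishes at 9 + 6 = hour 15.
Conditioning waits on primary fermentation (finishes hour 15, plus 2-hour gap → hour 17); lautering (finishes hour 6). The latest of these is hour 17, which is the earliest conditioning can start.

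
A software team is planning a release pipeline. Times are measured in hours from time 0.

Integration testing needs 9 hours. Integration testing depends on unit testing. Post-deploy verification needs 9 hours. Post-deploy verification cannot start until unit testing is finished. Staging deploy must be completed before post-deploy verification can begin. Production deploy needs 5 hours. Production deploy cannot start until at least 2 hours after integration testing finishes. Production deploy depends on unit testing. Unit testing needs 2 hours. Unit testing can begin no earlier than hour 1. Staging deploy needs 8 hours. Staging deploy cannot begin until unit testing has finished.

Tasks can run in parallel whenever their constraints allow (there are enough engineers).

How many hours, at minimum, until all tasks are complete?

Unit testing waits on its own release at hour 1, so it starts at hour 1 and finishes at 1 + 2 = hour 3.
Staging deploy waits on unit testing (finishes hour 3), so it starts at hour 3 and finishes at 3 + 8 = hour 11.
For post-deploy verification: unit testing (finishes hour 3); staging deploy (finishes hour 11). Taking the maximum gives a start of hour 11, and it finishes at 11 + 9 = hour 20.
Integration testing cannot begin until unit testing (finishes hour 3). It runs from hour 3 to 3 + 9 = hour 12.
For production deploy: integration testing (finishes hour 12, plus 2-hour gap → hour 14); unit testing (finishes hour 3). Taking the maximum gives a start of hour 14, and it finishes at 14 + 5 = hour 19.
All tasks are finished once the last one completes. Finish times: Unit testing at 3, Integration testing at 12, Staging deploy at 11, Production deploy at 19, Post-deploy verification at 20. The latest is hour 20.

20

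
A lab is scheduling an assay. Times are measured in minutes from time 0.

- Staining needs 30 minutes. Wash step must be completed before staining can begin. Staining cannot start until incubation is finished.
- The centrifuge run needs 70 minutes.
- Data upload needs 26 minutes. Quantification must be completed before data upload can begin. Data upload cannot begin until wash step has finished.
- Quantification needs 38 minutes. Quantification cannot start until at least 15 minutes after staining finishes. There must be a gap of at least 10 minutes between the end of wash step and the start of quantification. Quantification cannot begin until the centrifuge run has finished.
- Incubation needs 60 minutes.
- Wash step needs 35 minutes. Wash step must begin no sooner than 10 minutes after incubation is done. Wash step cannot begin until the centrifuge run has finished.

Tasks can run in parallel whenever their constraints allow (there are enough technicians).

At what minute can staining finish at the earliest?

The centrifuge run has no prerequisites, so it starts at minute 0 and finishes at minute 70.
Nothing blocks incubation, so it runs from minute 0 to minute 60.
For wash step: incubation (finishes minute 60, plus 10-minute gap → minute 70); the centrifuge run (finishes minute 70). Taking the maximum gives a start of minute 70, and it finishes at 70 + 35 = minute 105.
Staining has to wait for wash step (finishes minute 105); incubation (finishes minute 60). The latest of these is minute 105, so staining runs minute 105 to 105 + 30 = minute 135.

135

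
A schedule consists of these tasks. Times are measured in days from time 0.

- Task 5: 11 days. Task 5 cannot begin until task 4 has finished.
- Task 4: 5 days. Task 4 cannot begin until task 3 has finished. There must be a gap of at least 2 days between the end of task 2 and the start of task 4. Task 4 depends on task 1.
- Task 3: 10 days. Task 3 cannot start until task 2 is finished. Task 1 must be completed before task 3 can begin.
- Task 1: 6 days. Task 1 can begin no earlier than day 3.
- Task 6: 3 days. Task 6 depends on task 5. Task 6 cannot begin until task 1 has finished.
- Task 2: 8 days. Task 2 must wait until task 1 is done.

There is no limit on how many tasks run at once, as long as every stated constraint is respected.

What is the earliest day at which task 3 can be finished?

27

Task 1 waits on its own release at day 3, so it starts at day 3 and finishes at 3 + 6 = day 9.
Task 2 cannot begin until task 1 (finishes day 9). It runs from day 9 to 9 + 8 = day 17.
Task 3 has to wait for task 2 (finishes day 17); task 1 (finishes day 9). The latest of these is day 17, so task 3 runs day 17 to 17 + 10 = day 27.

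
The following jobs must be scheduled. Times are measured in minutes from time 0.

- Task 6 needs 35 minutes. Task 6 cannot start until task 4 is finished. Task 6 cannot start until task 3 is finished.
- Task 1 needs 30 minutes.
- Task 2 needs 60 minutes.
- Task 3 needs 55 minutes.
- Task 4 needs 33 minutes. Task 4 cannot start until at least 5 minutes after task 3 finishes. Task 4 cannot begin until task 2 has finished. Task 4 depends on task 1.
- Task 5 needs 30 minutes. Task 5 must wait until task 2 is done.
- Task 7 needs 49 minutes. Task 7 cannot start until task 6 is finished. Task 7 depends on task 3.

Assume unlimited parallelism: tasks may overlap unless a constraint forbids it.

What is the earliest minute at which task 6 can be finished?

128

Nothing blocks task 3, so it runs from minute 0 to minute 55.
Task 2 has no prerequisites, so it starts at minute 0 and finishes at minute 60.
Task 1 can start immediately at minute 0; it finishes at minute 30.
Task 4 has to wait for task 3 (finishes minute 55, plus 5-minute gap → minute 60); task 2 (finishes minute 60); task 1 (finishes minute 30). The latest of these is minute 60, so task 4 runs minute 60 to 60 + 33 = minute 93.
Task 6 has to wait for task 4 (finishes minute 93); task 3 (finishes minute 55). The latest of these is minute 93, so task 6 runs minute 93 to 93 + 35 = minute 128.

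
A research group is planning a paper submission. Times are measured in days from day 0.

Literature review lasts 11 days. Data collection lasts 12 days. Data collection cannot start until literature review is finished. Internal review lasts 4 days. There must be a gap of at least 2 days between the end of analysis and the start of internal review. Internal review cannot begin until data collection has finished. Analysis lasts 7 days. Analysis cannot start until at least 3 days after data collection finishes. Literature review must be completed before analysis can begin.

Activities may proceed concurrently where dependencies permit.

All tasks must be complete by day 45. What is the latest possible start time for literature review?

6

Nothing follows internal review; the deadline of day 45 is its only limit. It must start by 45 − 4 = day 41.
Since internal review (must start by day 41, minus 2-day gap → day 39) depends on it, analysis must finish by day 39. Backing off its 7-day duration gives a latest start of day 32.
Data collection feeds analysis (must start by day 32, minus 3-day gap → day 29); internal review (must start by day 41). Taking the minimum, data collection must finish by day 29 and start by 29 − 12 = day 17.
Literature review must finish in time for data collection (must start by day 17); analysis (must start by day 32). The tightest is day 17, so literature review must start by 17 − 11 = day 6.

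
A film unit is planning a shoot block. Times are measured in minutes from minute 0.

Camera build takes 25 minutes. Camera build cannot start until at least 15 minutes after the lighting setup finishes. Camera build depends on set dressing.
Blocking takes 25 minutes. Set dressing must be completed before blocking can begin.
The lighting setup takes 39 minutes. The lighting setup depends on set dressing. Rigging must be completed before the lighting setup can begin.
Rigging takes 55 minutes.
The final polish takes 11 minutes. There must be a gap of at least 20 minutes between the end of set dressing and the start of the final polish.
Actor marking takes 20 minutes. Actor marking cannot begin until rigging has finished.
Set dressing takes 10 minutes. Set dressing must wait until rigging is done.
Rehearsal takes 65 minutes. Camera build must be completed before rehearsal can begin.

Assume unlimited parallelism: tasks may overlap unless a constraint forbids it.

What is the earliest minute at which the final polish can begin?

Rigging can start immediately at minute 0; it finishes at minute 55.
Set dressing waits on rigging (finishes minute 55), so it starts at minute 55 and finishes at 55 + 10 = minute 65.
The final polish waits on set dressing (finishes minute 65, plus 20-minute gap → minute 85), so the earliest it can start is minute 85.

85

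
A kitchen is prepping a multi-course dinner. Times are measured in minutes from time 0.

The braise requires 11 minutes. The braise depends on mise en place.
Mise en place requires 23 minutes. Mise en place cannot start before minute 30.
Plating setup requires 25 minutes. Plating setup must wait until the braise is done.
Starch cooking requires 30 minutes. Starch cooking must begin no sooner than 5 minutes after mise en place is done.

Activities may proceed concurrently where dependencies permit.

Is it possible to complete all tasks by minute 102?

Mise en place cannot begin until its own release at minute 30. It runs from minute 30 to 30 + 23 = minute 53.
Starch cooking waits on mise en place (finishes minute 53, plus 5-minute gap → minute 58), so it starts at minute 58 and finishes at 58 + 30 = minute 88.
After mise en place (finishes minute 53), the braise can start at minute 53 and finishes at minute 64.
After the braise (finishes minute 64), plating setup can start at minute 64 and finishes at minute 89.
Every task is finished by minute 89, which is no later than the deadline of 102, so the schedule is feasible.

Yes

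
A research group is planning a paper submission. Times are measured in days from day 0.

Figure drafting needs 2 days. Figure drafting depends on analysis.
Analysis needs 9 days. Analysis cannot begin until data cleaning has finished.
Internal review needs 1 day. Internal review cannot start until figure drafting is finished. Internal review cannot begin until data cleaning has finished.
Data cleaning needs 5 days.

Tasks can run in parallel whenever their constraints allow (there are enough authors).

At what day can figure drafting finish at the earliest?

16

Data cleaning can start immediately at day 0; it finishes at day 5.
After data cleaning (finishes day 5), analysis can start at day 5 and finishes at day 14.
Figure drafting cannot begin until analysis (finishes day 14). It runs from day 14 to 14 + 2 = day 16.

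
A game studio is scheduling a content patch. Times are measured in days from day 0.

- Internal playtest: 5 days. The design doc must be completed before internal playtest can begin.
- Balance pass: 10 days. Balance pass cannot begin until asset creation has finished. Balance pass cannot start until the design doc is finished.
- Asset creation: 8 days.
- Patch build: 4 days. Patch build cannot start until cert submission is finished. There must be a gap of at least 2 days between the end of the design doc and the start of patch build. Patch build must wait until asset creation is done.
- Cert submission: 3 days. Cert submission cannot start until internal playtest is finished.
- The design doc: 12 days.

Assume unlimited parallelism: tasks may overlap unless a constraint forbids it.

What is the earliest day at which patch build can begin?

Asset creation has no prerequisites, so it starts at day 0 and finishes at day 8.
The design doc has no prerequisites, so it starts at day 0 and finishes at day 12.
Internal playtest waits on the design doc (finishes day 12), so it starts at day 12 and finishes at 12 + 5 = day 17.
Cert submission waits on internal playtest (finishes day 17), so it starts at day 17 and finishes at 17 + 3 = day 20.
Patch build waits on cert submission (finishes day 20); the design doc (finishes day 12, plus 2-day gap → day 14); asset creation (finishes day 8). The latest of these is day 20, which is the earliest patch build can start.

20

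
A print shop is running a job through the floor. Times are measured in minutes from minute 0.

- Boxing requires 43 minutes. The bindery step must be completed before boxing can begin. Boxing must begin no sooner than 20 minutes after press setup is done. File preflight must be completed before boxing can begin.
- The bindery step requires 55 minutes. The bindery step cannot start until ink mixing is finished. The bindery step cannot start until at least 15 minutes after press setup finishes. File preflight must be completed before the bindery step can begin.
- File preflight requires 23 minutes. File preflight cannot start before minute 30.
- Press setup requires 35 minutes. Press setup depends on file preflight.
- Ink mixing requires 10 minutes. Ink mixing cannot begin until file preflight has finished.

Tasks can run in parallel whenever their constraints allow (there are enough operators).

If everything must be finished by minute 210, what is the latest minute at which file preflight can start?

39

Boxing has no dependents, so it just needs to finish by minute 210. Starting by 210 − 43 = minute 167 achieves that.
Since boxing (must start by minute 167) depends on it, the bindery step must finish by minute 167. Backing off its 55-minute duration gives a latest start of minute 112.
Ink mixing must finish before the bindery step (must start by minute 112). With a 10-minute duration, ink mixing must start by 112 − 10 = minute 102.
Press setup must finish in time for the bindery step (must start by minute 112, minus 15-minute gap → minute 97); boxing (must start by minute 167, minus 20-minute gap → minute 147). The tightest is minute 97, so press setup must start by 97 − 35 = minute 62.
File preflight has several dependents: ink mixing (must start by minute 102); press setup (must start by minute 62); the bindery step (must start by minute 112); boxing (must start by minute 167). The earliest of those limits is minute 62, so file preflight must start by 62 − 23 = minute 39.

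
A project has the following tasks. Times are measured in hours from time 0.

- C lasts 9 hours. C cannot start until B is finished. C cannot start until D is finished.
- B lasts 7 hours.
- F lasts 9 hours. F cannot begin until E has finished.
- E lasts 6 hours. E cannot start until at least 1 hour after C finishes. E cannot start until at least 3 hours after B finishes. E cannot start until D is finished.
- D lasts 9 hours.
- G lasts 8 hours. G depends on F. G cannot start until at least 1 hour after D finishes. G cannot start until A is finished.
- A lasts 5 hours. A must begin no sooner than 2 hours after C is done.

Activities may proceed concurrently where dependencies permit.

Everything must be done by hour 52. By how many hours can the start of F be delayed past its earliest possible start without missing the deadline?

Nothing blocks D, so it runs from hour 0 to hour 9.
B can start immediately at hour 0; it finishes at hour 7.
C needs all of B (finishes hour 7); D (finishes hour 9). That puts its earliest start at hour 9; it finishes at 9 + 9 = hour 18.
E has to wait for C (finishes hour 18, plus 1-hour gap → hour 19); B (finishes hour 7, plus 3-hour gap → hour 10); D (finishes hour 9). The latest of these is hour 19, so E runs hour 19 to 19 + 6 = hour 25.
F cannot begin until E (finishes hour 25). It runs from hour 25 to 25 + 9 = hour 34.

Working backward from the deadline:
To finish by hour 52, G (duration 8) must start no later than hour 44.
F feeds into G (must start by hour 44); so F must finish by hour 44 and therefore start by hour 35.
So F can start as early as hour 25 and as late as hour 35, giving 35 − 25 = 10 hours of slack.

10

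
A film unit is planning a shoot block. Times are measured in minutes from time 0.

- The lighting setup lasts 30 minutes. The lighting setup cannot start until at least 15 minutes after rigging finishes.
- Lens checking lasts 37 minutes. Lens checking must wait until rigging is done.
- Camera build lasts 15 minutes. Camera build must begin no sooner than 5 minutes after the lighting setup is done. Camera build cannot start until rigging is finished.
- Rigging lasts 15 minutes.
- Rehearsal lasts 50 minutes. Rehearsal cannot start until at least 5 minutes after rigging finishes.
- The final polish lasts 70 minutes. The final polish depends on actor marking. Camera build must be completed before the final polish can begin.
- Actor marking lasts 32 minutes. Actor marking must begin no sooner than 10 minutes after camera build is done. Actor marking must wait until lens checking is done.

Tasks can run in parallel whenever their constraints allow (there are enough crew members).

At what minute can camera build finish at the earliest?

Nothing blocks rigging, so it runs from minute 0 to minute 15.
The lighting setup waits on rigging (finishes minute 15, plus 15-minute gap → minute 30), so it starts at minute 30 and finishes at 30 + 30 = minute 60.
Camera build needs all of the lighting setup (finishes minute 60, plus 5-minute gap → minute 65); rigging (finishes minute 15). That puts its earliest start at minute 65; it finishes at 65 + 15 = minute 80.

80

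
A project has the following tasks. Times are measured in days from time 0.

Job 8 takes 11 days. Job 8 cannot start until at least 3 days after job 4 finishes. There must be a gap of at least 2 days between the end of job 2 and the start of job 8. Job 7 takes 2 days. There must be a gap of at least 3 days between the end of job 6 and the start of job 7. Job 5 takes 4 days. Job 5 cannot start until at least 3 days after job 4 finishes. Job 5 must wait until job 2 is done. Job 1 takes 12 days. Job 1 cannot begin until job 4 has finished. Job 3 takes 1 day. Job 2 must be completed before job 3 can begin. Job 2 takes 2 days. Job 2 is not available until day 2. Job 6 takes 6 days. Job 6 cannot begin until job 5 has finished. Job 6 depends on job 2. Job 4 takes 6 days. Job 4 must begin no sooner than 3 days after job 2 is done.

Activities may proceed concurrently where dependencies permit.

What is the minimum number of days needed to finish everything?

31

After its own release at day 2, job 2 can start at day 2 and finishes at day 4.
After job 2 (finishes day 4, plus 3-day gap → day 7), job 4 can start at day 7 and finishes at day 13.
Job 8 needs all of job 4 (finishes day 13, plus 3-day gap → day 16); job 2 (finishes day 4, plus 2-day gap → day 6). That puts its earliest start at day 16; it finishes at 16 + 11 = day 27.
Job 5 needs all of job 4 (finishes day 13, plus 3-day gap → day 16); job 2 (finishes day 4). That puts its earliest start at day 16; it finishes at 16 + 4 = day 20.
Job 6 needs all of job 5 (finishes day 20); job 2 (finishes day 4). That puts its earliest start at day 20; it finishes at 20 + 6 = day 26.
Job 7 waits on job 6 (finishes day 26, plus 3-day gap → day 29), so it starts at day 29 and finishes at 29 + 2 = day 31.
After job 4 (finishes day 13), job 1 can start at day 13 and finishes at day 25.
After job 2 (finishes day 4), job 3 can start at day 4 and finishes at day 5.
All tasks are finished once the last one completes. Finish times: Job 1 at 25, Job 2 at 4, Job 3 at 5, Job 4 at 13, Job 5 at 20, Job 6 at 26, Job 7 at 31, Job 8 at 27. The latest is day 31.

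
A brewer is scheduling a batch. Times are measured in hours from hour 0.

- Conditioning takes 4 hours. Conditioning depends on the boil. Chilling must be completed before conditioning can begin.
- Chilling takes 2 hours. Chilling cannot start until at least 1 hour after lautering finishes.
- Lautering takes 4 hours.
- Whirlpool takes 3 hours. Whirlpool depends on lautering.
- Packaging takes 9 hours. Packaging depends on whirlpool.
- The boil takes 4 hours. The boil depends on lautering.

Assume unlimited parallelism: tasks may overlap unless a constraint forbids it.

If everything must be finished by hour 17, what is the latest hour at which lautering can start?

1

Conditioning has no dependents, so it just needs to finish by hour 17. Starting by 17 − 4 = hour 13 achieves that.
The boil must finish before conditioning (must start by hour 13). With a 4-hour duration, the boil must start by 13 − 4 = hour 9.
Packaging has no dependents, so it just needs to finish by hour 17. Starting by 17 − 9 = hour 8 achieves that.
Whirlpool feeds into packaging (must start by hour 8); so whirlpool must finish by hour 8 and therefore start by hour 5.
Chilling has to be done before conditioning (must start by hour 13). That means finishing by hour 13, i.e. starting by 13 − 2 = hour 11.
Lautering has several dependents: the boil (must start by hour 9); whirlpool (must start by hour 5); chilling (must start by hour 11, minus 1-hour gap → hour 10). The earliest of those limits is hour 5, so lautering must start by 5 − 4 = hour 1.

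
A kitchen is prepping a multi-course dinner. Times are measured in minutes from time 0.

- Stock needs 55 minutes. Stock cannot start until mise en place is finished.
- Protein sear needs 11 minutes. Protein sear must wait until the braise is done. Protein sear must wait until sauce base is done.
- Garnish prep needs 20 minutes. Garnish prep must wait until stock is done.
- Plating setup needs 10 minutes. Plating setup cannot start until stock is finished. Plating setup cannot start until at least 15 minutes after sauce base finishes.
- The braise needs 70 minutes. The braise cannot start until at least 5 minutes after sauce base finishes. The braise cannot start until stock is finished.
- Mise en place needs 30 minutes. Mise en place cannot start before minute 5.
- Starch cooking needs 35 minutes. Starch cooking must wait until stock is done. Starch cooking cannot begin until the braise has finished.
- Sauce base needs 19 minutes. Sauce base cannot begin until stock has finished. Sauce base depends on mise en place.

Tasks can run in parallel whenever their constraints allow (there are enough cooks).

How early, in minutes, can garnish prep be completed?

After its own release at minute 5, mise en place can start at minute 5 and finishes at minute 35.
Stock waits on mise en place (finishes minute 35), so it starts at minute 35 and finishes at 35 + 55 = minute 90.
Garnish prep cannot begin until stock (finishes minute 90). It runs from minute 90 to 90 + 20 = minute 110.

110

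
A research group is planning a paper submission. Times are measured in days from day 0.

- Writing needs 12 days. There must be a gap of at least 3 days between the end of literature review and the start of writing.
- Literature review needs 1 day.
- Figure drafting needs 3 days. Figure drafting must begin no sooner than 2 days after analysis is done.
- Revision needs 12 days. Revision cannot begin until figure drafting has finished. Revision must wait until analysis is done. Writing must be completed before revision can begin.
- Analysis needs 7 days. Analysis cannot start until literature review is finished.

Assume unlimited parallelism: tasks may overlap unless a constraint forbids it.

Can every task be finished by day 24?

No

Literature review has no prerequisites, so it starts at day 0 and finishes at day 1.
Writing cannot begin until literature review (finishes day 1, plus 3-day gap → day 4). It runs from day 4 to 4 + 12 = day 16.
Analysis waits on literature review (finishes day 1), so it starts at day 1 and finishes at 1 + 7 = day 8.
Figure drafting waits on analysis (finishes day 8, plus 2-day gap → day 10), so it starts at day 10 and finishes at 10 + 3 = day 13.
Revision needs all of figure drafting (finishes day 13); analysis (finishes day 8); writing (finishes day 16). That puts its earliest start at day 16; it finishes at 16 + 12 = day 28.
The earliest everything can be done is day 28, which is after the deadline of 24, so it is not possible.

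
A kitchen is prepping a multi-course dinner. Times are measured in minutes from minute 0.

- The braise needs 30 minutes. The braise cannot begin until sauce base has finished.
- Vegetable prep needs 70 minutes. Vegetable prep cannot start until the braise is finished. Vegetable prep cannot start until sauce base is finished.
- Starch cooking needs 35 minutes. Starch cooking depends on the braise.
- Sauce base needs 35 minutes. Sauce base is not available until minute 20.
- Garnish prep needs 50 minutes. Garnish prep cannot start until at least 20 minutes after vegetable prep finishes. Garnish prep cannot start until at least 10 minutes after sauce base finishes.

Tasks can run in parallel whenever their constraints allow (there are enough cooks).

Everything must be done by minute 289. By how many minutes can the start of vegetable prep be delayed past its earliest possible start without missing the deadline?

After its own release at minute 20, sauce base can start at minute 20 and finishes at minute 55.
The braise waits on sauce base (finishes minute 55), so it starts at minute 55 and finishes at 55 + 30 = minute 85.
Vegetable prep needs all of the braise (finishes minute 85); sauce base (finishes minute 55). That puts its earliest start at minute 85; it finishes at 85 + 70 = minute 155.

Working backward from the deadline:
Garnish prep must finish by minute 289; it takes 50 minutes, so it must start by 289 − 50 = minute 239.
Vegetable prep must finish before garnish prep (must start by minute 239, minus 20-minute gap → minute 219). With a 70-minute duration, vegetable prep must start by 219 − 70 = minute 149.
So vegetable prep can start as early as minute 85 and as late as minute 149, giving 149 − 85 = 64 minutes of slack.

64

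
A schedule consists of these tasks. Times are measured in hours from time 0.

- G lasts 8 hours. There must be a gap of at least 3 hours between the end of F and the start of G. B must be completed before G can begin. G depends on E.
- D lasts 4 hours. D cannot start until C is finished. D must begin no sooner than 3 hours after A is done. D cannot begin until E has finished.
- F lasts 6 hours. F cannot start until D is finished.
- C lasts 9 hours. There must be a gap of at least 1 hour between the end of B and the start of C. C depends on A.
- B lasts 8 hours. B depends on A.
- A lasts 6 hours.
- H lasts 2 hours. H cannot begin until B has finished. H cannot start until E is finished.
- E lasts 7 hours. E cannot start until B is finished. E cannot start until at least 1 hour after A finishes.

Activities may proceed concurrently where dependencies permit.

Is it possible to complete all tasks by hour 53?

Yes

Nothing blocks A, so it runs from hour 0 to hour 6.
B cannot begin until A (finishes hour 6). It runs from hour 6 to 6 + 8 = hour 14.
For E: B (finishes hour 14); A (finishes hour 6, plus 1-hour gap → hour 7). Taking the maximum gives a start of hour 14, and it finishes at 14 + 7 = hour 21.
H needs all of B (finishes hour 14); E (finishes hour 21). That puts its earliest start at hour 21; it finishes at 21 + 2 = hour 23.
For C: B (finishes hour 14, plus 1-hour gap → hour 15); A (finishes hour 6). Taking the maximum gives a start of hour 15, and it finishes at 15 + 9 = hour 24.
D has to wait for C (finishes hour 24); A (finishes hour 6, plus 3-hour gap → hour 9); E (finishes hour 21). The latest of these is hour 24, so D runs hour 24 to 24 + 4 = hour 28.
F cannot begin until D (finishes hour 28). It runs from hour 28 to 28 + 6 = hour 34.
G cannot start until F (finishes hour 34, plus 3-hour gap → hour 37); B (finishes hour 14); E (finishes hour 21). The controlling bound is hour 37, so G finishes at 37 + 8 = hour 45.
Every task is finished by hour 45, which is no later than the deadline of 53, so the schedule is feasible.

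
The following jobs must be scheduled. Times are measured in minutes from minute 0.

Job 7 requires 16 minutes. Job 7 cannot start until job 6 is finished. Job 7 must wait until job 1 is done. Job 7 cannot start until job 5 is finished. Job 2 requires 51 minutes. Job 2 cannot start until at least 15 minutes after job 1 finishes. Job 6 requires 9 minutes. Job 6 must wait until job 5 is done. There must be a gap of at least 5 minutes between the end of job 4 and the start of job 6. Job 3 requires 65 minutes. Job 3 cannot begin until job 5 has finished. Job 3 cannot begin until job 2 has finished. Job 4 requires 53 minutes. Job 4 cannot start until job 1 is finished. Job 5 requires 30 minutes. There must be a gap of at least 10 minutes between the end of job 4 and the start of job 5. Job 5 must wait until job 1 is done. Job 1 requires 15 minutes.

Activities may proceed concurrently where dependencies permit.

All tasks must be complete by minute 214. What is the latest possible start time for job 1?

41

Job 3 has no dependents, so it just needs to finish by minute 214. Starting by 214 − 65 = minute 149 achieves that.
Job 2 has to be done before job 3 (must start by minute 149). That means finishing by minute 149, i.e. starting by 149 − 51 = minute 98.
Job 7 must finish by minute 214; it takes 16 minutes, so it must start by 214 − 16 = minute 198.
Job 6 has to be done before job 7 (must start by minute 198). That means finishing by minute 198, i.e. starting by 198 − 9 = minute 189.
Job 5 must finish in time for job 3 (must start by minute 149); job 6 (must start by minute 189); job 7 (must start by minute 198). The tightest is minute 149, so job 5 must start by 149 − 30 = minute 119.
Job 4 must finish in time for job 5 (must start by minute 119, minus 10-minute gap → minute 109); job 6 (must start by minute 189, minus 5-minute gap → minute 184). The tightest is minute 109, so job 4 must start by 109 − 53 = minute 56.
Job 1 must finish in time for job 2 (must start by minute 98, minus 15-minute gap → minute 83); job 4 (must start by minute 56); job 5 (must start by minute 119); job 7 (must start by minute 198). The tightest is minute 56, so job 1 must start by 56 − 15 = minute 41.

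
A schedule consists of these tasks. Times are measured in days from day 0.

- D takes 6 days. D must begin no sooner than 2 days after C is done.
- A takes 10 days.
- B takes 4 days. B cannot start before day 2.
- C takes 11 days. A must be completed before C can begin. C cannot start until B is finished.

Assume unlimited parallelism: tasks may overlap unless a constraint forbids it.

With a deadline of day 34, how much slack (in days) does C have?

B cannot begin until its own release at day 2. It runs from day 2 to 2 + 4 = day 6.
Nothing blocks A, so it runs from day 0 to day 10.
C needs all of A (finishes day 10); B (finishes day 6). That puts its earliest start at day 10; it finishes at 10 + 11 = day 21.

Working backward from the deadline:
D must finish by day 34; it takes 6 days, so it must start by 34 − 6 = day 28.
C has to be done before D (must start by day 28, minus 2-day gap → day 26). That means finishing by day 26, i.e. starting by 26 − 11 = day 15.
So C can start as early as day 10 and as late as day 15, giving 15 − 10 = 5 days of slack.

5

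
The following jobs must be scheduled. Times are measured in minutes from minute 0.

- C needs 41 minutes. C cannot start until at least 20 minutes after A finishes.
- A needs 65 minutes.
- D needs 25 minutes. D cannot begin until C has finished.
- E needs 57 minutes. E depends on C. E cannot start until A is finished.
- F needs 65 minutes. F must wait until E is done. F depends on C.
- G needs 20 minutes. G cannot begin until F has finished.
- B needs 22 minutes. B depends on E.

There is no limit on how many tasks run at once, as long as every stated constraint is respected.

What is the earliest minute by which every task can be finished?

268

A has no prerequisites, so it starts at minute 0 and finishes at minute 65.
C waits on A (finishes minute 65, plus 20-minute gap → minute 85), so it starts at minute 85 and finishes at 85 + 41 = minute 126.
E cannot start until C (finishes minute 126); A (finishes minute 65). The controlling bound is minute 126, so E finishes at 126 + 57 = minute 183.
F cannot start until E (finishes minute 183); C (finishes minute 126). The controlling bound is minute 183, so F finishes at 183 + 65 = minute 248.
G waits on F (finishes minute 248), so it starts at minute 248 and finishes at 248 + 20 = minute 268.
After E (finishes minute 183), B can start at minute 183 and finishes at minute 205.
D cannot begin until C (finishes minute 126). It runs from minute 126 to 126 + 25 = minute 151.
All tasks are finished once the last one completes. Finish times: A at 65, B at 205, C at 126, D at 151, E at 183, F at 248, G at 268. The latest is minute 268.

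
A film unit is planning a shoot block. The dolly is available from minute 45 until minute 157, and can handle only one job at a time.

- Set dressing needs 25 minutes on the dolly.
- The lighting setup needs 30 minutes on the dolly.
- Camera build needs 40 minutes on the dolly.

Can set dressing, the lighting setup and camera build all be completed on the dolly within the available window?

The dolly window is 157 − 45 = 112 minutes.
Running back to back, the jobs need 25 + 30 + 40 = 95 minutes on the dolly.
Since 95 ≤ 112, they fit within the window.

Yes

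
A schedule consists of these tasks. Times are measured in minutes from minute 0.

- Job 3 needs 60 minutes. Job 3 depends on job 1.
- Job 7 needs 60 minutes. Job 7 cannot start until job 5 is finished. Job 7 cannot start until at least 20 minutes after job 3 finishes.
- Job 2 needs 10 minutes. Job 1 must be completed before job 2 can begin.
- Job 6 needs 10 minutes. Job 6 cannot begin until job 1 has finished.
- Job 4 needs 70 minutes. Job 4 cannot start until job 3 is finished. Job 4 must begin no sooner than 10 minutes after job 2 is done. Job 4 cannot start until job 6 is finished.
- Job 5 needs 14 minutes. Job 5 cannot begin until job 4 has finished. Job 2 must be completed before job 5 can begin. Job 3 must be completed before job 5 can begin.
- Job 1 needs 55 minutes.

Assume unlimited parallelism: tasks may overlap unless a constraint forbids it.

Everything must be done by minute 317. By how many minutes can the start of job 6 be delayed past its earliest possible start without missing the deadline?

Job 1 can start immediately at minute 0; it finishes at minute 55.
After job 1 (finishes minute 55), job 6 can start at minute 55 and finishes at minute 65.

Working backward from the deadline:
To finish by minute 317, job 7 (duration 60) must start no later than minute 257.
Since job 7 (must start by minute 257) depends on it, job 5 must finish by minute 257. Backing off its 14-minute duration gives a latest start of minute 243.
Since job 5 (must start by minute 243) depends on it, job 4 must finish by minute 243. Backing off its 70-minute duration gives a latest start of minute 173.
Job 6 has to be done before job 4 (must start by minute 173). That means finishing by minute 173, i.e. starting by 173 − 10 = minute 163.
So job 6 can start as early as minute 55 and as late as minute 163, giving 163 − 55 = 108 minutes of slack.

108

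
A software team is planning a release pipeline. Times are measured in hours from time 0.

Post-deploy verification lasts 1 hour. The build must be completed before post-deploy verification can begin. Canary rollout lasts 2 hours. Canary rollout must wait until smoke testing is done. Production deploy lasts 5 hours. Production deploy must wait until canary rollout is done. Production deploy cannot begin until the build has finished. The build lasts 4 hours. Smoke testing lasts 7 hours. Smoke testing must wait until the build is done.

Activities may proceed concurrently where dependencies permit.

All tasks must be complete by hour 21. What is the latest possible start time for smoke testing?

7

Production deploy must finish by hour 21; it takes 5 hours, so it must start by 21 − 5 = hour 16.
Canary rollout has to be done before production deploy (must start by hour 16). That means finishing by hour 16, i.e. starting by 16 − 2 = hour 14.
Since canary rollout (must start by hour 14) depends on it, smoke testing must finish by hour 14. Backing off its 7-hour duration gives a latest start of hour 7.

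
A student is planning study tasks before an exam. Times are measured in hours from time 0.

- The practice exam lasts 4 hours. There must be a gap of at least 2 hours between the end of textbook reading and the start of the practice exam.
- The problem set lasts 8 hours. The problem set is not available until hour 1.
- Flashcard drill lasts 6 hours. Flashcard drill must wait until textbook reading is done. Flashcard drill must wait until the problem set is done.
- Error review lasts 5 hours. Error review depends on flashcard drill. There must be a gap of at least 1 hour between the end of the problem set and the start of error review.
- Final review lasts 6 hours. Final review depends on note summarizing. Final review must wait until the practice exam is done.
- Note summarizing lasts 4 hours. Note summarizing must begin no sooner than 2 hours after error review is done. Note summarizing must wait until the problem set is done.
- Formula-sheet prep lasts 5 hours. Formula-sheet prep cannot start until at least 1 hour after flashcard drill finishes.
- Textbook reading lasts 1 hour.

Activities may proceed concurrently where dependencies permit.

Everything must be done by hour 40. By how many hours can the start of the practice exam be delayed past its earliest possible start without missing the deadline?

27

Textbook reading has no prerequisites, so it starts at hour 0 and finishes at hour 1.
The practice exam waits on textbook reading (finishes hour 1, plus 2-hour gap → hour 3), so it starts at hour 3 and finishes at 3 + 4 = hour 7.

Working backward from the deadline:
Final review must finish by hour 40; it takes 6 hours, so it must start by 40 − 6 = hour 34.
The practice exam feeds into final review (must start by hour 34); so the practice exam must finish by hour 34 and therefore start by hour 30.
So the practice exam can start as early as hour 3 and as late as hour 30, giving 30 − 3 = 27 hours of slack.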